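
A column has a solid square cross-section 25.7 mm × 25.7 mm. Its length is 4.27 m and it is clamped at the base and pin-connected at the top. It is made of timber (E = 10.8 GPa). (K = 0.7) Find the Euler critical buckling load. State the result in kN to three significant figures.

P_cr ≈ 0.434 kN

I = a⁴/12 = 25.7⁴/12 = 3.635×10^4 mm⁴
I = 3.635×10^4 mm⁴ = 3.635×10^-8 m⁴
Effective length L_e = K·L = 0.7 × 4.27 = 2.989 m
P_cr = π²EI / L_e² = π² × 10.8×10⁹ × 3.635×10^-8 / 2.989² = 433.7 N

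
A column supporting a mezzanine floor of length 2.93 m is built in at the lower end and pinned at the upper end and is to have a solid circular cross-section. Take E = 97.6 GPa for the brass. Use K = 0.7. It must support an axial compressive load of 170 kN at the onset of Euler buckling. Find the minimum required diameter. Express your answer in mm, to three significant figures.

d ≈ 62.4 mm

L_e = K·L = 0.7 × 2.93 = 2.051 m
Required I = P_cr·L_e²/(π²E) = 1.700×10^5 × 2.051² / (π² × 9.76×10^10) = 7.424×10^-7 m⁴
I_req = 7.424×10^5 mm⁴
Solid circle: I = πd⁴/64  ⇒  d = (64I/π)^(1/4) = (64×7.424×10^5/π)^(1/4) = 62.4 mm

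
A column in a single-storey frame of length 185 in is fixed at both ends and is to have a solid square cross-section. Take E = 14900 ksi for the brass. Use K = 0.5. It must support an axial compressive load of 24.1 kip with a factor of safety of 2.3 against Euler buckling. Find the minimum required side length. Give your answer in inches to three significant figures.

a ≈ 2.49 in

Required P_cr = n·P = 2.3 × 24.1 = 55.43 kip
L_e = K·L = 0.5 × 185 = 92.50 in
Required I = P_cr·L_e²/(π²E) = 5.543×10^4 × 92.50² / (π² × 1.49×10^7) = 3.225 in⁴
Solid square: I = a⁴/12  ⇒  a = (12I)^(1/4) = (12×3.225)^(1/4) = 2.49 in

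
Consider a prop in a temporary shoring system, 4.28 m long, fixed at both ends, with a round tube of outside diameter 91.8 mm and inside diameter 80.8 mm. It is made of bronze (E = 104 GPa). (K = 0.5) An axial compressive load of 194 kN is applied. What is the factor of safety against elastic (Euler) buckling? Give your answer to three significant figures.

n ≈ 1.61

d_o = 91.8 mm, d_i = 80.8 mm
I = π(d_o⁴ − d_i⁴)/64 = π(91.8⁴ − 80.80⁴)/64 = 1.394×10^6 mm⁴
I = 1.394×10^6 mm⁴ = 1.394×10^-6 m⁴
Effective length L_e = K·L = 0.5 × 4.28 = 2.140 m
P_cr = π²EI / L_e² = π² × 104×10⁹ × 1.394×10^-6 / 2.140² = 3.124×10^5 N
Factor of safety n = P_cr / P = 312.41 / 194 = 1.61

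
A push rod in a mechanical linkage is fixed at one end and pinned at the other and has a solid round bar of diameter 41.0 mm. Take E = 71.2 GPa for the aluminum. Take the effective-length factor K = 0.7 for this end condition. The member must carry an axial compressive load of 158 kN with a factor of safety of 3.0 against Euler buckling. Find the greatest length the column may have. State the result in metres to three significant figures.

I = πd⁴/64 = π×41.0⁴/64 = 1.387×10^5 mm⁴
I = 1.387×10^-7 m⁴
Required critical load P_cr = n·P = 3.0 × 158 = 474.0 kN = 4.740×10^5 N
From P_cr = π²EI/(K·L)²:  L = (1/K)·√(π²EI/P_cr) = (1/0.7)·√(π²×7.12×10^10×1.387×10^-7/4.740×10^5)
L = 0.648 m

L_max ≈ 0.648 m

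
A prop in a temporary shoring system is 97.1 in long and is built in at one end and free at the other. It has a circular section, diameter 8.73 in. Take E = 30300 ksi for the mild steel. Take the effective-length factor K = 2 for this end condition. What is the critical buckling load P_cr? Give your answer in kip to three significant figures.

P_cr ≈ 2260 kip

I = πd⁴/64 = π×8.73⁴/64 = 285.1 in⁴
Effective length L_e = K·L = 2 × 97.1 = 194.2 in
P_cr = π²EI / L_e² = π² × 30300×10³ × 285.1 / 194.2² = 2.261×10^6 lb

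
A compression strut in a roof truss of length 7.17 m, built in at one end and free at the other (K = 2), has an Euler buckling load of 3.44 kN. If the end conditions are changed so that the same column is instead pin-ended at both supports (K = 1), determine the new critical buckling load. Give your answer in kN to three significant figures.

P_cr ≈ 13.8 kN

P_cr ∝ 1/K², so P_cr,new = P_cr,old × (K_old/K_new)² = 3.44 × (2/1)²
= 3.44 × 4.000 = 13.8 kN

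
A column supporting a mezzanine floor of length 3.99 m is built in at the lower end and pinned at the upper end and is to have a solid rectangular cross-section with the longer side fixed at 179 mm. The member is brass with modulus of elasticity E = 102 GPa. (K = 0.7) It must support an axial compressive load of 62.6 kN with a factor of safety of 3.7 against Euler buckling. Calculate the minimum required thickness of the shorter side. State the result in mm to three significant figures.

Required P_cr = n·P = 3.7 × 62.6 = 231.6 kN
L_e = K·L = 0.7 × 3.99 = 2.793 m
Required I = P_cr·L_e²/(π²E) = 2.316×10^5 × 2.793² / (π² × 1.02×10^11) = 1.795×10^-6 m⁴
I_req = 1.795×10^6 mm⁴
Rectangle, weak axis: I_min = h·b³/12 with h = 179 mm fixed  ⇒  b = (12I/h)^(1/3) = 49.4 mm

b ≈ 49.4 mm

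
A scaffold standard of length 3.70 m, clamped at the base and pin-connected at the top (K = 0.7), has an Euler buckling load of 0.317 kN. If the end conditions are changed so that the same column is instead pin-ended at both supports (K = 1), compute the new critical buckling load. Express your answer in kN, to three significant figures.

P_cr ∝ 1/K², so P_cr,new = P_cr,old × (K_old/K_new)² = 0.317 × (0.7/1)²
= 0.317 × 0.4900 = 0.155 kN

P_cr ≈ 0.155 kN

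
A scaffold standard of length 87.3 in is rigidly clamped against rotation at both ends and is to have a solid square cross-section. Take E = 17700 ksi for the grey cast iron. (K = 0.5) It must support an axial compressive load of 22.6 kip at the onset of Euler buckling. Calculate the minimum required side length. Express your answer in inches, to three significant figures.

L_e = K·L = 0.5 × 87.3 = 43.65 in
Required I = P_cr·L_e²/(π²E) = 2.260×10^4 × 43.65² / (π² × 1.77×10^7) = 0.2465 in⁴
Solid square: I = a⁴/12  ⇒  a = (12I)^(1/4) = (12×0.2465)^(1/4) = 1.31 in

a ≈ 1.31 in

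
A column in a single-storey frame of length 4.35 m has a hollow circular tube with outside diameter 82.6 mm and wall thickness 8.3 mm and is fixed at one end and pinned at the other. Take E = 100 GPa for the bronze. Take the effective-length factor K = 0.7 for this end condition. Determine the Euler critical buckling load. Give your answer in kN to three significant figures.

P_cr ≈ 144 kN

Inner diameter d_i = 82.6 − 2×8.3 = 66.00 mm
I = π(d_o⁴ − d_i⁴)/64 = π(82.6⁴ − 66.00⁴)/64 = 1.354×10^6 mm⁴
I = 1.354×10^6 mm⁴ = 1.354×10^-6 m⁴
Effective length L_e = K·L = 0.7 × 4.35 = 3.045 m
P_cr = π²EI / L_e² = π² × 100×10⁹ × 1.354×10^-6 / 3.045² = 1.441×10^5 N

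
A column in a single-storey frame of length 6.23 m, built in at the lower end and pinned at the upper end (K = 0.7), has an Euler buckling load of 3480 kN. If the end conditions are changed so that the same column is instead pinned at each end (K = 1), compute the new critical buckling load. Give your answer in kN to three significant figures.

P_cr ∝ 1/K², so P_cr,new = P_cr,old × (K_old/K_new)² = 3480 × (0.7/1)²
= 3480 × 0.4900 = 1710 kN

P_cr ≈ 1710 kN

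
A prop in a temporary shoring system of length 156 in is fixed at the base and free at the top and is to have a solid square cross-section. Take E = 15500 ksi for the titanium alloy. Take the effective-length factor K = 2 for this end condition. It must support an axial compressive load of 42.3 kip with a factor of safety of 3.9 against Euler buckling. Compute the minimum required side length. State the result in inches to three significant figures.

a ≈ 5.96 in

Required P_cr = n·P = 3.9 × 42.3 = 165.0 kip
L_e = K·L = 2 × 156 = 312.0 in
Required I = P_cr·L_e²/(π²E) = 1.650×10^5 × 312.0² / (π² × 1.55×10^7) = 105.0 in⁴
Solid square: I = a⁴/12  ⇒  a = (12I)^(1/4) = (12×105.0)^(1/4) = 5.96 in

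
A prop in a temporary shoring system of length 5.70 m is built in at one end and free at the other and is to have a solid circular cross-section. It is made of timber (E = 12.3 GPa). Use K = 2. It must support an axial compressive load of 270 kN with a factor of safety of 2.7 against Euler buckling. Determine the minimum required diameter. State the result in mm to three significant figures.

d ≈ 355 mm

Required P_cr = n·P = 2.7 × 270 = 729.0 kN
L_e = K·L = 2 × 5.70 = 11.40 m
Required I = P_cr·L_e²/(π²E) = 7.290×10^5 × 11.40² / (π² × 1.23×10^10) = 7.804×10^-4 m⁴
I_req = 7.804×10^8 mm⁴
Solid circle: I = πd⁴/64  ⇒  d = (64I/π)^(1/4) = (64×7.804×10^8/π)^(1/4) = 355 mm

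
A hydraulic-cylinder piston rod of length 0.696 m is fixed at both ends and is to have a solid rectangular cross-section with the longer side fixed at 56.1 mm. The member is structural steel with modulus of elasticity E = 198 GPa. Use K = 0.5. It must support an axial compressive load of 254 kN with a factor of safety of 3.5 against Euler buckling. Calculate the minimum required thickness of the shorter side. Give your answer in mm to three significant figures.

b ≈ 22.8 mm

Required P_cr = n·P = 3.5 × 254 = 889.0 kN
L_e = K·L = 0.5 × 0.696 = 0.3480 m
Required I = P_cr·L_e²/(π²E) = 8.890×10^5 × 0.3480² / (π² × 1.98×10^11) = 5.509×10^-8 m⁴
I_req = 5.509×10^4 mm⁴
Rectangle, weak axis: I_min = h·b³/12 with h = 56.1 mm fixed  ⇒  b = (12I/h)^(1/3) = 22.8 mm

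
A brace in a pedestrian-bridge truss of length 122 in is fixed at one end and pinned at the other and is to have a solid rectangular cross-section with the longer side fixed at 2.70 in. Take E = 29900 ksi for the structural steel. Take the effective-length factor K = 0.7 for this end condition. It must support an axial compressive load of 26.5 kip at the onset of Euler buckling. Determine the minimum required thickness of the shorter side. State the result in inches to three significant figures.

L_e = K·L = 0.7 × 122 = 85.40 in
Required I = P_cr·L_e²/(π²E) = 2.650×10^4 × 85.40² / (π² × 2.99×10^7) = 0.6549 in⁴
Rectangle, weak axis: I_min = h·b³/12 with h = 2.70 in fixed  ⇒  b = (12I/h)^(1/3) = 1.43 in

b ≈ 1.43 in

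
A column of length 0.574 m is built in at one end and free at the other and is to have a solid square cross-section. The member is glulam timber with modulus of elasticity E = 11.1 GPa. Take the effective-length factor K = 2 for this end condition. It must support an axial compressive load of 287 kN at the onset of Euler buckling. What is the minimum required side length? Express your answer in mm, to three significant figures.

L_e = K·L = 2 × 0.574 = 1.148 m
Required I = P_cr·L_e²/(π²E) = 2.870×10^5 × 1.148² / (π² × 1.11×10^10) = 3.453×10^-6 m⁴
I_req = 3.453×10^6 mm⁴
Solid square: I = a⁴/12  ⇒  a = (12I)^(1/4) = (12×3.453×10^6)^(1/4) = 80.2 mm

a ≈ 80.2 mm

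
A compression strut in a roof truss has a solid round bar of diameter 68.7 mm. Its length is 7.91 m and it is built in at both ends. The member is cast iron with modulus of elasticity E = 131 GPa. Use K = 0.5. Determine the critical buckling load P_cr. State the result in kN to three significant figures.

P_cr ≈ 90.4 kN

I = πd⁴/64 = π×68.7⁴/64 = 1.093×10^6 mm⁴
I = 1.093×10^6 mm⁴ = 1.093×10^-6 m⁴
Effective length L_e = K·L = 0.5 × 7.91 = 3.955 m
P_cr = π²EI / L_e² = π² × 131×10⁹ × 1.093×10^-6 / 3.955² = 9.038×10^4 N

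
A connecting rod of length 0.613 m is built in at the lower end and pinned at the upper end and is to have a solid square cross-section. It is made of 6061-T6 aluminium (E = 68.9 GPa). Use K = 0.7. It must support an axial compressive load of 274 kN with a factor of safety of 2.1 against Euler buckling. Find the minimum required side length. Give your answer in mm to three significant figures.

Required P_cr = n·P = 2.1 × 274 = 575.4 kN
L_e = K·L = 0.7 × 0.613 = 0.4291 m
Required I = P_cr·L_e²/(π²E) = 5.754×10^5 × 0.4291² / (π² × 6.89×10^10) = 1.558×10^-7 m⁴
I_req = 1.558×10^5 mm⁴
Solid square: I = a⁴/12  ⇒  a = (12I)^(1/4) = (12×1.558×10^5)^(1/4) = 37.0 mm

a ≈ 37.0 mm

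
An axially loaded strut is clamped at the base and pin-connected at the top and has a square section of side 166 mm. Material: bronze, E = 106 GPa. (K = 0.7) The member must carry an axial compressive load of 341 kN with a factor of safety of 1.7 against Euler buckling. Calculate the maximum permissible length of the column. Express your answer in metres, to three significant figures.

L_max ≈ 15.3 m

I = a⁴/12 = 166⁴/12 = 6.328×10^7 mm⁴
I = 6.328×10^-5 m⁴
Required critical load P_cr = n·P = 1.7 × 341 = 579.7 kN = 5.797×10^5 N
From P_cr = π²EI/(K·L)²:  L = (1/K)·√(π²EI/P_cr) = (1/0.7)·√(π²×1.06×10^11×6.328×10^-5/5.797×10^5)
L = 15.3 m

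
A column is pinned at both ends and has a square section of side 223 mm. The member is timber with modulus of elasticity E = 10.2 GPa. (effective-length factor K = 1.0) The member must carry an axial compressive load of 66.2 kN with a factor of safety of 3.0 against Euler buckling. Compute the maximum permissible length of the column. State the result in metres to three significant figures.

L_max ≈ 10.2 m

I = a⁴/12 = 223⁴/12 = 2.061×10^8 mm⁴
I = 2.061×10^-4 m⁴
Required critical load P_cr = n·P = 3.0 × 66.2 = 198.6 kN = 1.986×10^5 N
From P_cr = π²EI/(K·L)²:  L = (1/K)·√(π²EI/P_cr) = (1/1)·√(π²×1.02×10^10×2.061×10^-4/1.986×10^5)
L = 10.2 m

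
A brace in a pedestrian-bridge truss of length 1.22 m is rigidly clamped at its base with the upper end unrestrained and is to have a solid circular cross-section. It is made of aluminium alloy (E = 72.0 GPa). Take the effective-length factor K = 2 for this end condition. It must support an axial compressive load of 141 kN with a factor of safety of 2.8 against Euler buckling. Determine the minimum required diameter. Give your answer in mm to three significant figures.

d ≈ 90.6 mm

Required P_cr = n·P = 2.8 × 141 = 394.8 kN
L_e = K·L = 2 × 1.22 = 2.440 m
Required I = P_cr·L_e²/(π²E) = 3.948×10^5 × 2.440² / (π² × 7.20×10^10) = 3.308×10^-6 m⁴
I_req = 3.308×10^6 mm⁴
Solid circle: I = πd⁴/64  ⇒  d = (64I/π)^(1/4) = (64×3.308×10^6/π)^(1/4) = 90.6 mm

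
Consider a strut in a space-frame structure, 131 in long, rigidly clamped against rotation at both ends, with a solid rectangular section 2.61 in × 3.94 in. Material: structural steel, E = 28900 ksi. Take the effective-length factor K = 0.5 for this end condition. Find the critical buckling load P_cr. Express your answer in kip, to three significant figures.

Buckling occurs about the weak axis: I_min = h·b³/12 with b = 2.61 in (the shorter side).
I_min = 3.94×2.61³/12 = 5.838 in⁴
Effective length L_e = K·L = 0.5 × 131 = 65.50 in
P_cr = π²EI / L_e² = π² × 28900×10³ × 5.838 / 65.50² = 3.881×10^5 lb

P_cr ≈ 388 kip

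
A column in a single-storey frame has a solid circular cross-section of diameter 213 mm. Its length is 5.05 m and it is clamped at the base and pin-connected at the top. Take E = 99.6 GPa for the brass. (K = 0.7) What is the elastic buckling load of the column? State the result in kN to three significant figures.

I = πd⁴/64 = π×213⁴/64 = 1.010×10^8 mm⁴
I = 1.010×10^8 mm⁴ = 1.010×10^-4 m⁴
Effective length L_e = K·L = 0.7 × 5.05 = 3.535 m
P_cr = π²EI / L_e² = π² × 99.6×10⁹ × 1.010×10^-4 / 3.535² = 7.948×10^6 N

P_cr ≈ 7950 kN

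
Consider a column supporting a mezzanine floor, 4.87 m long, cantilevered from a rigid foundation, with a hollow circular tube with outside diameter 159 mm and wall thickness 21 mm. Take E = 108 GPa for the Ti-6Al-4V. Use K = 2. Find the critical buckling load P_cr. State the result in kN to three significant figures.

Inner diameter d_i = 159 − 2×21 = 117.0 mm
I = π(d_o⁴ − d_i⁴)/64 = π(159⁴ − 117.0⁴)/64 = 2.217×10^7 mm⁴
I = 2.217×10^7 mm⁴ = 2.217×10^-5 m⁴
Effective length L_e = K·L = 2 × 4.87 = 9.740 m
P_cr = π²EI / L_e² = π² × 108×10⁹ × 2.217×10^-5 / 9.740² = 2.492×10^5 N

P_cr ≈ 249 kN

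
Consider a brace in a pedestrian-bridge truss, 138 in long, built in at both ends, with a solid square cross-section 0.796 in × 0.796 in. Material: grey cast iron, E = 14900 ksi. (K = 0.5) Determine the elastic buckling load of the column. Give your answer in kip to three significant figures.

P_cr ≈ 1.03 kip

I = a⁴/12 = 0.796⁴/12 = 3.346×10^-2 in⁴
Effective length L_e = K·L = 0.5 × 138 = 69.00 in
P_cr = π²EI / L_e² = π² × 14900×10³ × 3.346×10^-2 / 69.00² = 1.033×10^3 lb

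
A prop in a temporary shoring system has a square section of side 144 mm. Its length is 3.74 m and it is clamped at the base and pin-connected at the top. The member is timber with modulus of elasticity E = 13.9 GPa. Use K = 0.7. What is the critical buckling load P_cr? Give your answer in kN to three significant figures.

P_cr ≈ 717 kN

I = a⁴/12 = 144⁴/12 = 3.583×10^7 mm⁴
I = 3.583×10^7 mm⁴ = 3.583×10^-5 m⁴
Effective length L_e = K·L = 0.7 × 3.74 = 2.618 m
P_cr = π²EI / L_e² = π² × 13.9×10⁹ × 3.583×10^-5 / 2.618² = 7.172×10^5 N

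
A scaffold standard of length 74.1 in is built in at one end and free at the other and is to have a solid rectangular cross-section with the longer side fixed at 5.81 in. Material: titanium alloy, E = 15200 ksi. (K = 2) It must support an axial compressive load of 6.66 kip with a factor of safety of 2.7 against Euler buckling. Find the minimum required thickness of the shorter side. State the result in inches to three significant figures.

b ≈ 1.76 in

Required P_cr = n·P = 2.7 × 6.66 = 17.98 kip
L_e = K·L = 2 × 74.1 = 148.2 in
Required I = P_cr·L_e²/(π²E) = 1.798×10^4 × 148.2² / (π² × 1.52×10^7) = 2.633 in⁴
Rectangle, weak axis: I_min = h·b³/12 with h = 5.81 in fixed  ⇒  b = (12I/h)^(1/3) = 1.76 in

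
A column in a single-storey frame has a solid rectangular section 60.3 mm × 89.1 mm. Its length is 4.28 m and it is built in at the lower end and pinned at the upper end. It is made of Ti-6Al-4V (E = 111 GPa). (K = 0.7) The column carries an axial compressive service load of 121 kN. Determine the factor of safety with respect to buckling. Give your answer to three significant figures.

n ≈ 1.64

Buckling occurs about the weak axis: I_min = h·b³/12 with b = 60.3 mm (the shorter side).
I_min = 89.1×60.3³/12 = 1.628×10^6 mm⁴
I = 1.628×10^6 mm⁴ = 1.628×10^-6 m⁴
Effective length L_e = K·L = 0.7 × 4.28 = 2.996 m
P_cr = π²EI / L_e² = π² × 111×10⁹ × 1.628×10^-6 / 2.996² = 1.987×10^5 N
Factor of safety n = P_cr / P = 198.70 / 121 = 1.64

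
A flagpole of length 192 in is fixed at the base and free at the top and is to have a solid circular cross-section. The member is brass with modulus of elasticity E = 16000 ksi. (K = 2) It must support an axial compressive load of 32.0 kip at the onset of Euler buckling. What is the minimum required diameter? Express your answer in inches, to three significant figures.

d ≈ 4.97 in

L_e = K·L = 2 × 192 = 384.0 in
Required I = P_cr·L_e²/(π²E) = 3.200×10^4 × 384.0² / (π² × 1.60×10^7) = 29.88 in⁴
Solid circle: I = πd⁴/64  ⇒  d = (64I/π)^(1/4) = (64×29.88/π)^(1/4) = 4.97 in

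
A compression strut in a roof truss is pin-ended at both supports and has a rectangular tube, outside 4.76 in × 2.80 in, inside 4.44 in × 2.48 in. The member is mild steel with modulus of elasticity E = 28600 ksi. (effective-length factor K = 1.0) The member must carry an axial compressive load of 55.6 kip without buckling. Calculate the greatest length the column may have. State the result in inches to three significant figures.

L_max ≈ 125 in

Weak-axis I_min = (h_o·b_o³ − h_i·b_i³)/12 with b_o = 2.80, b_i = 2.480 in (shorter outer/inner sides).
I_min = (4.76×2.80³ − 4.440×2.480³)/12 = 3.064 in⁴
At the buckling limit P_cr = P = 5.560×10^4 lb
From P_cr = π²EI/(K·L)²:  L = (1/K)·√(π²EI/P_cr) = (1/1)·√(π²×2.86×10^7×3.064/5.560×10^4)
L = 125 in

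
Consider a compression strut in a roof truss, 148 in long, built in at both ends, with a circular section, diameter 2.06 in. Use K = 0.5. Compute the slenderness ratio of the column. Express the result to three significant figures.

I = πd⁴/64 = π×2.06⁴/64 = 0.8840 in⁴
A = 3.333 in²;  r_min = √(I/A) = √(0.8840/3.333) = 0.5150 in
L_e = K·L = 0.5 × 148 = 74.00 in
λ = L_e / r_min = 74.000 / 0.5150 = 144

λ ≈ 144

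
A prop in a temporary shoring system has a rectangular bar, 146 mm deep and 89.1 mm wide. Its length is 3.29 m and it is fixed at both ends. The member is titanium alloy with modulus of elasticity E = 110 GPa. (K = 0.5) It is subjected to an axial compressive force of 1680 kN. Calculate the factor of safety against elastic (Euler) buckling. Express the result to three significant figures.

Buckling occurs about the weak axis: I_min = h·b³/12 with b = 89.1 mm (the shorter side).
I_min = 146×89.1³/12 = 8.606×10^6 mm⁴
I = 8.606×10^6 mm⁴ = 8.606×10^-6 m⁴
Effective length L_e = K·L = 0.5 × 3.29 = 1.645 m
P_cr = π²EI / L_e² = π² × 110×10⁹ × 8.606×10^-6 / 1.645² = 3.453×10^6 N
Factor of safety n = P_cr / P = 3452.8 / 1680 = 2.06

n ≈ 2.06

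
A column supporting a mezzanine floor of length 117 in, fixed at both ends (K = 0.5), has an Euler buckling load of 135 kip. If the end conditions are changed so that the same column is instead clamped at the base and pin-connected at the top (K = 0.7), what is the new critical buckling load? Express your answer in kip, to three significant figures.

P_cr ≈ 68.9 kip

P_cr ∝ 1/K², so P_cr,new = P_cr,old × (K_old/K_new)² = 135 × (0.5/0.7)²
= 135 × 0.5102 = 68.9 kip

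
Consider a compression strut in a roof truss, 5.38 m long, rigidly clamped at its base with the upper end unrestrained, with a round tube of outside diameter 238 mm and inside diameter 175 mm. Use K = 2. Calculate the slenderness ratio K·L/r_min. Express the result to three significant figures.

λ ≈ 146

d_o = 238 mm, d_i = 175 mm
I = π(d_o⁴ − d_i⁴)/64 = π(238⁴ − 175.0⁴)/64 = 1.115×10^8 mm⁴
A = 2.044×10^4 mm²;  r_min = √(I/A) = √(1.115×10^8/2.044×10^4) = 73.85 mm
L_e = K·L = 2 × 5.38 m = 10.76 m = 10760 mm
λ = L_e / r_min = 10760 / 73.85 = 146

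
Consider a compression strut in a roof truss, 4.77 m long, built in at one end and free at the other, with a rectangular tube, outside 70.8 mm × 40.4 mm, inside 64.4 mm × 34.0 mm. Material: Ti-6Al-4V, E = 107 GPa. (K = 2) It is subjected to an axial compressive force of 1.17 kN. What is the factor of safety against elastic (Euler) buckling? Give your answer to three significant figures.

n ≈ 1.77

Weak-axis I_min = (h_o·b_o³ − h_i·b_i³)/12 with b_o = 40.4, b_i = 34.00 mm (shorter outer/inner sides).
I_min = (70.8×40.4³ − 64.40×34.00³)/12 = 1.781×10^5 mm⁴
I = 1.781×10^5 mm⁴ = 1.781×10^-7 m⁴
Effective length L_e = K·L = 2 × 4.77 = 9.540 m
P_cr = π²EI / L_e² = π² × 107×10⁹ × 1.781×10^-7 / 9.540² = 2.067×10^3 N
Factor of safety n = P_cr / P = 2.0667 / 1.17 = 1.77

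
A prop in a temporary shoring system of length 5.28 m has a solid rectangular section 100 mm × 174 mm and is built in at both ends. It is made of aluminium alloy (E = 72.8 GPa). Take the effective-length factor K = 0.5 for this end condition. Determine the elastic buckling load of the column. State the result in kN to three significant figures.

P_cr ≈ 1490 kN

Buckling occurs about the weak axis: I_min = h·b³/12 with b = 100 mm (the shorter side).
I_min = 174×100³/12 = 1.450×10^7 mm⁴
I = 1.450×10^7 mm⁴ = 1.450×10^-5 m⁴
Effective length L_e = K·L = 0.5 × 5.28 = 2.640 m
P_cr = π²EI / L_e² = π² × 72.8×10⁹ × 1.450×10^-5 / 2.640² = 1.495×10^6 N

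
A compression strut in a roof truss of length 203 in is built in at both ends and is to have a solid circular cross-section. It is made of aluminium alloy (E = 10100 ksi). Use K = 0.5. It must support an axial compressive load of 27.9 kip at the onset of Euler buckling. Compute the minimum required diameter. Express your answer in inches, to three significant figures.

d ≈ 2.77 in

L_e = K·L = 0.5 × 203 = 101.5 in
Required I = P_cr·L_e²/(π²E) = 2.790×10^4 × 101.5² / (π² × 1.01×10^7) = 2.883 in⁴
Solid circle: I = πd⁴/64  ⇒  d = (64I/π)^(1/4) = (64×2.883/π)^(1/4) = 2.77 in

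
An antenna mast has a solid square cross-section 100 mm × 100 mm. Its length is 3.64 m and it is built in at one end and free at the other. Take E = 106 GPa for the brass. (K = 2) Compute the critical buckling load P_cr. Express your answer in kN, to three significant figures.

I = a⁴/12 = 100⁴/12 = 8.333×10^6 mm⁴
I = 8.333×10^6 mm⁴ = 8.333×10^-6 m⁴
Effective length L_e = K·L = 2 × 3.64 = 7.280 m
P_cr = π²EI / L_e² = π² × 106×10⁹ × 8.333×10^-6 / 7.280² = 1.645×10^5 N

P_cr ≈ 164 kN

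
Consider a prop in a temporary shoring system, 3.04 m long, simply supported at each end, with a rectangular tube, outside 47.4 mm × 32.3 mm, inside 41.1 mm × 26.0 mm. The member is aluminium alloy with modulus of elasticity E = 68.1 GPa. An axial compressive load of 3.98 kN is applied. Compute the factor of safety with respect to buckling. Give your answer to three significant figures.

n ≈ 1.33

Weak-axis I_min = (h_o·b_o³ − h_i·b_i³)/12 with b_o = 32.3, b_i = 26.00 mm (shorter outer/inner sides).
I_min = (47.4×32.3³ − 41.10×26.00³)/12 = 7.291×10^4 mm⁴
I = 7.291×10^4 mm⁴ = 7.291×10^-8 m⁴
Effective length L_e = K·L = 1 × 3.04 = 3.040 m
P_cr = π²EI / L_e² = π² × 68.1×10⁹ × 7.291×10^-8 / 3.040² = 5.303×10^3 N
Factor of safety n = P_cr / P = 5.3026 / 3.98 = 1.33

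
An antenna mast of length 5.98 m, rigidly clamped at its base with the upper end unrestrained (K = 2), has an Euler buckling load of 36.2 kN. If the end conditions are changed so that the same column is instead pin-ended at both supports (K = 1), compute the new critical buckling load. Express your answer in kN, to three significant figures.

P_cr ≈ 145 kN

P_cr ∝ 1/K², so P_cr,new = P_cr,old × (K_old/K_new)² = 36.2 × (2/1)²
= 36.2 × 4.000 = 145 kN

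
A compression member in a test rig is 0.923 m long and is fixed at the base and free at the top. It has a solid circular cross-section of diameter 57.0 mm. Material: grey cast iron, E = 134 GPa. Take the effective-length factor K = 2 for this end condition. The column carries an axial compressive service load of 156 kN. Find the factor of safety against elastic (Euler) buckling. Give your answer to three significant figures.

n ≈ 1.29

I = πd⁴/64 = π×57.0⁴/64 = 5.182×10^5 mm⁴
I = 5.182×10^5 mm⁴ = 5.182×10^-7 m⁴
Effective length L_e = K·L = 2 × 0.923 = 1.846 m
P_cr = π²EI / L_e² = π² × 134×10⁹ × 5.182×10^-7 / 1.846² = 2.011×10^5 N
Factor of safety n = P_cr / P = 201.10 / 156 = 1.29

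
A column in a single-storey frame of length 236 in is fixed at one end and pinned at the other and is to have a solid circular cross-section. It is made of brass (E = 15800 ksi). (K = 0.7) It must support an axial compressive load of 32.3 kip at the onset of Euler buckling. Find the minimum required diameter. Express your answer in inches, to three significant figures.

L_e = K·L = 0.7 × 236 = 165.2 in
Required I = P_cr·L_e²/(π²E) = 3.230×10^4 × 165.2² / (π² × 1.58×10^7) = 5.653 in⁴
Solid circle: I = πd⁴/64  ⇒  d = (64I/π)^(1/4) = (64×5.653/π)^(1/4) = 3.28 in

d ≈ 3.28 in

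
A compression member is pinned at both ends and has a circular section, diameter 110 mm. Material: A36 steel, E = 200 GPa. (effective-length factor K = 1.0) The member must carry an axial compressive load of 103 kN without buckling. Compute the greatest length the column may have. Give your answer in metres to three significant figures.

L_max ≈ 11.7 m

I = πd⁴/64 = π×110⁴/64 = 7.187×10^6 mm⁴
I = 7.187×10^-6 m⁴
At the buckling limit P_cr = P = 1.030×10^5 N
From P_cr = π²EI/(K·L)²:  L = (1/K)·√(π²EI/P_cr) = (1/1)·√(π²×2.00×10^11×7.187×10^-6/1.030×10^5)
L = 11.7 m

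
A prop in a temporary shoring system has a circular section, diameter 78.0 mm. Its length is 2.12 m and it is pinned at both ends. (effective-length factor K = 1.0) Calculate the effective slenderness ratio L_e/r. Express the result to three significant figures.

λ ≈ 109

For a solid circle r = d/4 = 78.0/4 = 19.50 mm
L_e = K·L = 1 × 2.12 m = 2.120 m = 2120.0 mm
λ = L_e / r_min = 2120.0 / 19.50 = 109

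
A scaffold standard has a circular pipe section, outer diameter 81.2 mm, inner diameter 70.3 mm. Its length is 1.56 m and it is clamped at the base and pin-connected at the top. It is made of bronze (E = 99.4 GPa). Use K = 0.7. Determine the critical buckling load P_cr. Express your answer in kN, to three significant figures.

P_cr ≈ 769 kN

d_o = 81.2 mm, d_i = 70.3 mm
I = π(d_o⁴ − d_i⁴)/64 = π(81.2⁴ − 70.30⁴)/64 = 9.351×10^5 mm⁴
I = 9.351×10^5 mm⁴ = 9.351×10^-7 m⁴
Effective length L_e = K·L = 0.7 × 1.56 = 1.092 m
P_cr = π²EI / L_e² = π² × 99.4×10⁹ × 9.351×10^-7 / 1.092² = 7.693×10^5 N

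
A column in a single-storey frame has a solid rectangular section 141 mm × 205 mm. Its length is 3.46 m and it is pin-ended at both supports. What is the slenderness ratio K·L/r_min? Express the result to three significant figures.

λ ≈ 85.0

Buckling occurs about the weak axis: I_min = h·b³/12 with b = 141 mm (the shorter side).
I_min = 205×141³/12 = 4.789×10^7 mm⁴
A = 2.890×10^4 mm²;  r_min = √(I/A) = √(4.789×10^7/2.890×10^4) = 40.70 mm
L_e = K·L = 1 × 3.46 m = 3.460 m = 3460.0 mm
λ = L_e / r_min = 3460.0 / 40.70 = 85.0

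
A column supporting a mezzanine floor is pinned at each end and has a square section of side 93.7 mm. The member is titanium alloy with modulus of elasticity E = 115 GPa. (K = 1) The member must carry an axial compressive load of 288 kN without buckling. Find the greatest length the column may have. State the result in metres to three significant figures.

L_max ≈ 5.03 m

I = a⁴/12 = 93.7⁴/12 = 6.424×10^6 mm⁴
I = 6.424×10^-6 m⁴
At the buckling limit P_cr = P = 2.880×10^5 N
From P_cr = π²EI/(K·L)²:  L = (1/K)·√(π²EI/P_cr) = (1/1)·√(π²×1.15×10^11×6.424×10^-6/2.880×10^5)
L = 5.03 m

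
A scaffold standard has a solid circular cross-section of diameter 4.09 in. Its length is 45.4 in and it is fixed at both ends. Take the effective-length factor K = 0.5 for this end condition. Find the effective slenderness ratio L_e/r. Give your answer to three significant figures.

λ ≈ 22.2

For a solid circle r = d/4 = 4.09/4 = 1.022 in
L_e = K·L = 0.5 × 45.4 = 22.70 in
λ = L_e / r_min = 22.700 / 1.022 = 22.2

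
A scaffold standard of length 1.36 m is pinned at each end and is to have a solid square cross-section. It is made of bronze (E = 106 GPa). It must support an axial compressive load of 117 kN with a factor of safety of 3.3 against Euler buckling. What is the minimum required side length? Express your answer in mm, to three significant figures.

a ≈ 53.5 mm

Required P_cr = n·P = 3.3 × 117 = 386.1 kN
L_e = K·L = 1 × 1.36 = 1.360 m
Required I = P_cr·L_e²/(π²E) = 3.861×10^5 × 1.360² / (π² × 1.06×10^11) = 6.826×10^-7 m⁴
I_req = 6.826×10^5 mm⁴
Solid square: I = a⁴/12  ⇒  a = (12I)^(1/4) = (12×6.826×10^5)^(1/4) = 53.5 mm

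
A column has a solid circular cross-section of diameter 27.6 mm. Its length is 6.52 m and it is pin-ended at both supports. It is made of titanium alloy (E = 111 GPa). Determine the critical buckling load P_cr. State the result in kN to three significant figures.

I = πd⁴/64 = π×27.6⁴/64 = 2.848×10^4 mm⁴
I = 2.848×10^4 mm⁴ = 2.848×10^-8 m⁴
Effective length L_e = K·L = 1 × 6.52 = 6.520 m
P_cr = π²EI / L_e² = π² × 111×10⁹ × 2.848×10^-8 / 6.520² = 734.1 N

P_cr ≈ 0.734 kN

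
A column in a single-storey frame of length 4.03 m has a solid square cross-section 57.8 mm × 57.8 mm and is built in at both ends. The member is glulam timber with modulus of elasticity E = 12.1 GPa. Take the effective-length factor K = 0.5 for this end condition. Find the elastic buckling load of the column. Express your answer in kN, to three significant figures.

I = a⁴/12 = 57.8⁴/12 = 9.301×10^5 mm⁴
I = 9.301×10^5 mm⁴ = 9.301×10^-7 m⁴
Effective length L_e = K·L = 0.5 × 4.03 = 2.015 m
P_cr = π²EI / L_e² = π² × 12.1×10⁹ × 9.301×10^-7 / 2.015² = 2.736×10^4 N

P_cr ≈ 27.4 kN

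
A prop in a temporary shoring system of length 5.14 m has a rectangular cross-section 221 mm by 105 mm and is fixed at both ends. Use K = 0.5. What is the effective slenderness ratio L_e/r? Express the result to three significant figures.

λ ≈ 84.8

For a rectangle r_min = b/√12 = 105/√12 = 30.31 mm
L_e = K·L = 0.5 × 5.14 m = 2.570 m = 2570.0 mm
λ = L_e / r_min = 2570.0 / 30.31 = 84.8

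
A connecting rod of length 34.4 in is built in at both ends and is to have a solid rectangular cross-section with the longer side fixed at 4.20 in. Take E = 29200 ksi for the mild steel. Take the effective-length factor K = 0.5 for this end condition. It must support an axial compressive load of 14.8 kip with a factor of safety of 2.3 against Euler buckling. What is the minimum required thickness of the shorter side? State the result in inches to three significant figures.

Required P_cr = n·P = 2.3 × 14.8 = 34.04 kip
L_e = K·L = 0.5 × 34.4 = 17.20 in
Required I = P_cr·L_e²/(π²E) = 3.404×10^4 × 17.20² / (π² × 2.92×10^7) = 3.494×10^-2 in⁴
Rectangle, weak axis: I_min = h·b³/12 with h = 4.20 in fixed  ⇒  b = (12I/h)^(1/3) = 0.464 in

b ≈ 0.464 in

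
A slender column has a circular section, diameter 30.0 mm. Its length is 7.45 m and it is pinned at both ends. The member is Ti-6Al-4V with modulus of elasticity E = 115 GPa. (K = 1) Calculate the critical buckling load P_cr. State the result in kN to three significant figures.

I = πd⁴/64 = π×30.0⁴/64 = 3.976×10^4 mm⁴
I = 3.976×10^4 mm⁴ = 3.976×10^-8 m⁴
Effective length L_e = K·L = 1 × 7.45 = 7.450 m
P_cr = π²EI / L_e² = π² × 115×10⁹ × 3.976×10^-8 / 7.450² = 813.1 N

P_cr ≈ 0.813 kN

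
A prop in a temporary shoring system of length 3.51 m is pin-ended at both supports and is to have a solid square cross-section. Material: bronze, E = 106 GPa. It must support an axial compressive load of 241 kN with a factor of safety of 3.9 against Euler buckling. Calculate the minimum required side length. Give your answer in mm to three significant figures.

Required P_cr = n·P = 3.9 × 241 = 939.9 kN
L_e = K·L = 1 × 3.51 = 3.510 m
Required I = P_cr·L_e²/(π²E) = 9.399×10^5 × 3.510² / (π² × 1.06×10^11) = 1.107×10^-5 m⁴
I_req = 1.107×10^7 mm⁴
Solid square: I = a⁴/12  ⇒  a = (12I)^(1/4) = (12×1.107×10^7)^(1/4) = 107 mm

a ≈ 107 mm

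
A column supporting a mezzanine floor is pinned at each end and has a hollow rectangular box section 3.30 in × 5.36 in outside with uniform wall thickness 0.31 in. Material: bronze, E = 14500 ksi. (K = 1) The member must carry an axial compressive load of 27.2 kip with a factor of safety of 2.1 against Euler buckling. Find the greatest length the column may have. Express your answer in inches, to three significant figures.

Inner dimensions: h_i = 5.36 − 2×0.31 = 4.740 in, b_i = 3.30 − 2×0.31 = 2.680 in
Weak-axis I_min = (h_o·b_o³ − h_i·b_i³)/12 with b_o = 3.30, b_i = 2.680 in (shorter outer/inner sides).
I_min = (5.36×3.30³ − 4.740×2.680³)/12 = 8.449 in⁴
Required critical load P_cr = n·P = 2.1 × 27.2 = 57.12 kip = 5.712×10^4 lb
From P_cr = π²EI/(K·L)²:  L = (1/K)·√(π²EI/P_cr) = (1/1)·√(π²×1.45×10^7×8.449/5.712×10^4)
L = 145 in

L_max ≈ 145 in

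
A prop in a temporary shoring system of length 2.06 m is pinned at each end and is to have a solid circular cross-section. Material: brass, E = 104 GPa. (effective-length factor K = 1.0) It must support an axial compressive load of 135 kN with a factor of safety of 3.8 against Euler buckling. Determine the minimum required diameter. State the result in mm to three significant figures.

Required P_cr = n·P = 3.8 × 135 = 513.0 kN
L_e = K·L = 1 × 2.06 = 2.060 m
Required I = P_cr·L_e²/(π²E) = 5.130×10^5 × 2.060² / (π² × 1.04×10^11) = 2.121×10^-6 m⁴
I_req = 2.121×10^6 mm⁴
Solid circle: I = πd⁴/64  ⇒  d = (64I/π)^(1/4) = (64×2.121×10^6/π)^(1/4) = 81.1 mm

d ≈ 81.1 mm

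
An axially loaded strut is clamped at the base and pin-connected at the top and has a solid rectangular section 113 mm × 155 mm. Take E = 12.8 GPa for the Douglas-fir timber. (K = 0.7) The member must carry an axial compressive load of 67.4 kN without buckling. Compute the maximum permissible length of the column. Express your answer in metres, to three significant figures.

L_max ≈ 8.44 m

Buckling occurs about the weak axis: I_min = h·b³/12 with b = 113 mm (the shorter side).
I_min = 155×113³/12 = 1.864×10^7 mm⁴
I = 1.864×10^-5 m⁴
At the buckling limit P_cr = P = 6.740×10^4 N
From P_cr = π²EI/(K·L)²:  L = (1/K)·√(π²EI/P_cr) = (1/0.7)·√(π²×1.28×10^10×1.864×10^-5/6.740×10^4)
L = 8.44 m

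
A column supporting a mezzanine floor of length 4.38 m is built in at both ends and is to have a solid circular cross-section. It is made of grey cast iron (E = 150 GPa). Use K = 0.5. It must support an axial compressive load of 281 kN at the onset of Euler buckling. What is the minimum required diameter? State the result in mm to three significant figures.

L_e = K·L = 0.5 × 4.38 = 2.190 m
Required I = P_cr·L_e²/(π²E) = 2.810×10^5 × 2.190² / (π² × 1.50×10^11) = 9.103×10^-7 m⁴
I_req = 9.103×10^5 mm⁴
Solid circle: I = πd⁴/64  ⇒  d = (64I/π)^(1/4) = (64×9.103×10^5/π)^(1/4) = 65.6 mm

d ≈ 65.6 mm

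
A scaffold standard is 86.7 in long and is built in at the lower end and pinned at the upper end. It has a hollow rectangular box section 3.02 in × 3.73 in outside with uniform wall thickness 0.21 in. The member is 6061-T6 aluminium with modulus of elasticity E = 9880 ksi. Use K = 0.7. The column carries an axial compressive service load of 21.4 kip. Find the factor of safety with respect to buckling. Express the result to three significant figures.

Inner dimensions: h_i = 3.73 − 2×0.21 = 3.310 in, b_i = 3.02 − 2×0.21 = 2.600 in
Weak-axis I_min = (h_o·b_o³ − h_i·b_i³)/12 with b_o = 3.02, b_i = 2.600 in (shorter outer/inner sides).
I_min = (3.73×3.02³ − 3.310×2.600³)/12 = 3.713 in⁴
Effective length L_e = K·L = 0.7 × 86.7 = 60.69 in
P_cr = π²EI / L_e² = π² × 9880×10³ × 3.713 / 60.69² = 9.831×10^4 lb
Factor of safety n = P_cr / P = 98.310 / 21.4 = 4.59

n ≈ 4.59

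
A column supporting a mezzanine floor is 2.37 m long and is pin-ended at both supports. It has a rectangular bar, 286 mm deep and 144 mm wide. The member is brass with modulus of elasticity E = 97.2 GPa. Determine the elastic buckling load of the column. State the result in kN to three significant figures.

P_cr ≈ 12200 kN

Buckling occurs about the weak axis: I_min = h·b³/12 with b = 144 mm (the shorter side).
I_min = 286×144³/12 = 7.117×10^7 mm⁴
I = 7.117×10^7 mm⁴ = 7.117×10^-5 m⁴
Effective length L_e = K·L = 1 × 2.37 = 2.370 m
P_cr = π²EI / L_e² = π² × 97.2×10⁹ × 7.117×10^-5 / 2.370² = 1.215×10^7 N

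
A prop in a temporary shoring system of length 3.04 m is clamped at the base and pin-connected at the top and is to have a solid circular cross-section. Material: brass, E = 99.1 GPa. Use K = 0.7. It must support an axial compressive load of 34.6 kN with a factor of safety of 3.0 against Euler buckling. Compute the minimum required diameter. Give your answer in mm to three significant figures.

Required P_cr = n·P = 3.0 × 34.6 = 103.8 kN
L_e = K·L = 0.7 × 3.04 = 2.128 m
Required I = P_cr·L_e²/(π²E) = 1.038×10^5 × 2.128² / (π² × 9.91×10^10) = 4.806×10^-7 m⁴
I_req = 4.806×10^5 mm⁴
Solid circle: I = πd⁴/64  ⇒  d = (64I/π)^(1/4) = (64×4.806×10^5/π)^(1/4) = 55.9 mm

d ≈ 55.9 mm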